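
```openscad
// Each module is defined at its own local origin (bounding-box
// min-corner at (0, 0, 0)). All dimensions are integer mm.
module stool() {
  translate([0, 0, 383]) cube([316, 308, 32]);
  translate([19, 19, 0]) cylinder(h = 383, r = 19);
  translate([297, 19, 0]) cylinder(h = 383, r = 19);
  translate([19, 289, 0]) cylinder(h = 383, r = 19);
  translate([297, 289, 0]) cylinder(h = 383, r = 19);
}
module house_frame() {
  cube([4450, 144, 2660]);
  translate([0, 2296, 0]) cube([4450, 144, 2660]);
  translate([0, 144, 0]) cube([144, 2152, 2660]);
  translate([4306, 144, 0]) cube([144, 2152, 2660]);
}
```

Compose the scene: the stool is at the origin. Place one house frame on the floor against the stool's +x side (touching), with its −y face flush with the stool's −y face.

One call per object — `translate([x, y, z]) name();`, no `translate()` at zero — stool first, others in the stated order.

stool();
translate([316, 0, 0]) house_frame();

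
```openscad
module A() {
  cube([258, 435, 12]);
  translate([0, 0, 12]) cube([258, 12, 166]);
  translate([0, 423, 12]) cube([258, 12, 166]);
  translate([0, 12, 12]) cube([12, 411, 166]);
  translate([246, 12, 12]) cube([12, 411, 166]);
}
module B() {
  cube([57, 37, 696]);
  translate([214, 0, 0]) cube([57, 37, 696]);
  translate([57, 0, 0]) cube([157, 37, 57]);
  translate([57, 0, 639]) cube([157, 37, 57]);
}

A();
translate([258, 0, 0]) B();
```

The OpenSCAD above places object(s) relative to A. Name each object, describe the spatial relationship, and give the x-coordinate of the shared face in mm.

A is an open box. B is a picture frame. The picture frame is against the open box's +x side, with their −y faces flush. The x-coordinate of the shared face is 258 mm.

The open box's +x face and the picture frame's −x face are both at x = 258 mm.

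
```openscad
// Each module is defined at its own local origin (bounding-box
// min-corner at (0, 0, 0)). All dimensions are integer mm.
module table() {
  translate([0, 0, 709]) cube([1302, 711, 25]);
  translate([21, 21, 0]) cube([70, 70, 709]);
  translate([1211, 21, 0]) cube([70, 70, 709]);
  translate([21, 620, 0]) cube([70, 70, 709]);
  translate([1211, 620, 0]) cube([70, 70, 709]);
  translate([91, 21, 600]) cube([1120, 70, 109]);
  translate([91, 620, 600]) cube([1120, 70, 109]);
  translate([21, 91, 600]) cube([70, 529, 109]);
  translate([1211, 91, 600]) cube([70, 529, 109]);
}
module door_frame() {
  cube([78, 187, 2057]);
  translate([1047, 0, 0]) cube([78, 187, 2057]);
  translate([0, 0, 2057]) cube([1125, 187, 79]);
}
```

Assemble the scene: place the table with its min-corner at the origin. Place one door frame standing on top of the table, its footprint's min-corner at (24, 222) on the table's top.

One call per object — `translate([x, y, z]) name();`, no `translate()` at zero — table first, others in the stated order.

table();
translate([24, 222, 734]) door_frame();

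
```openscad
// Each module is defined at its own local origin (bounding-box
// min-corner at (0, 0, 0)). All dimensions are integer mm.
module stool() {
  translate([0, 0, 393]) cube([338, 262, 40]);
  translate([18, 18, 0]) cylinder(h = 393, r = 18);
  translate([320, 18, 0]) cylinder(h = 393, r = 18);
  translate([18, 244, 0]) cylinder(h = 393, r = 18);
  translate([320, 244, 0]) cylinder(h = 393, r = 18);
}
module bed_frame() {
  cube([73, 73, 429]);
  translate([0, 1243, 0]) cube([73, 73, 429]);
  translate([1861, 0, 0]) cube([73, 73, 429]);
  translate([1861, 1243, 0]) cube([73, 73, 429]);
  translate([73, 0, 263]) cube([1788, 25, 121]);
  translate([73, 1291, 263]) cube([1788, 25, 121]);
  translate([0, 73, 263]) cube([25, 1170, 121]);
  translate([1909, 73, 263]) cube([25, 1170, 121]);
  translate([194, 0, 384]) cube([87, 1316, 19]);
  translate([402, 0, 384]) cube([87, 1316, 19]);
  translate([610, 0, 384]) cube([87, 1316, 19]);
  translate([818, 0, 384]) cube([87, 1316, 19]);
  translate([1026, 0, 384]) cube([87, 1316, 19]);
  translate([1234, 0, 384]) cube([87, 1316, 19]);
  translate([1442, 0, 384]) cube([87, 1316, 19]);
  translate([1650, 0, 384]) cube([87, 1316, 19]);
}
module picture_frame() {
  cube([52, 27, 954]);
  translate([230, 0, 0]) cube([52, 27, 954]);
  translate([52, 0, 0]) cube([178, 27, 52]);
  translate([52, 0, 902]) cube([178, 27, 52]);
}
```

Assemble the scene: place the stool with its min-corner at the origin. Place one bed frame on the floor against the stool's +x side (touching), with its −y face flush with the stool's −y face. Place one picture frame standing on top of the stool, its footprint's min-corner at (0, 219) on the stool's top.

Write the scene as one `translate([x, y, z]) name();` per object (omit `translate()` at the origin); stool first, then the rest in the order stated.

stool();
translate([338, 0, 0]) bed_frame();
translate([0, 219, 433]) picture_frame();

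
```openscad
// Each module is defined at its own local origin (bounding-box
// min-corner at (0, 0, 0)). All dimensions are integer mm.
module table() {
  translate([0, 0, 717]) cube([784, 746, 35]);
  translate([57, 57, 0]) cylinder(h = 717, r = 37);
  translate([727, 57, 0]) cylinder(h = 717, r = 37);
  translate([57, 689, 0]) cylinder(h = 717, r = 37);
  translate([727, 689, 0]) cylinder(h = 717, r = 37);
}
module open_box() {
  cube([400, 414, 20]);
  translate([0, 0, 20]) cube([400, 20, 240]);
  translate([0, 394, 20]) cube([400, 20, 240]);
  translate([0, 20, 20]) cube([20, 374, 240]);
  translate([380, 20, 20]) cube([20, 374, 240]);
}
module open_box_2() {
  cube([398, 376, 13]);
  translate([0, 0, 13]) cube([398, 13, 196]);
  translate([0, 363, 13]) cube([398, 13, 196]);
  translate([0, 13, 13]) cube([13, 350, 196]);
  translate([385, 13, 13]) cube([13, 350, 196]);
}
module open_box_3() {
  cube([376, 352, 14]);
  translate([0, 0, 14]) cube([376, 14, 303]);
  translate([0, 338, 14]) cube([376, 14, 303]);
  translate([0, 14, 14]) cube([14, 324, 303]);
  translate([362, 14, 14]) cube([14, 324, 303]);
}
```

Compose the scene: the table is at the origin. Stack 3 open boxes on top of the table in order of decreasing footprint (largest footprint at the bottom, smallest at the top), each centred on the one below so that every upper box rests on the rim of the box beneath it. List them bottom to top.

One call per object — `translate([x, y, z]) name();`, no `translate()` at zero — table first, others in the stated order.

table();
translate([192, 166, 752]) open_box();
translate([193, 185, 1012]) open_box_2();
translate([204, 197, 1221]) open_box_3();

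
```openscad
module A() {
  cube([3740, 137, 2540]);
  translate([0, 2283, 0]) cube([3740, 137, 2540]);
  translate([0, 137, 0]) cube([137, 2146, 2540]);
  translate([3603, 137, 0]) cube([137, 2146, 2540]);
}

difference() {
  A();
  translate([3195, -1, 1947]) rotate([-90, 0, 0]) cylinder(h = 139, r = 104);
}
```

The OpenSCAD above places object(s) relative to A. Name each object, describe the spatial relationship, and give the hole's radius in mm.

The subtracted cylinder has r = 104 mm.

A is a house frame. The house frame has a circular hole through its front wall. The hole's radius is 104 mm.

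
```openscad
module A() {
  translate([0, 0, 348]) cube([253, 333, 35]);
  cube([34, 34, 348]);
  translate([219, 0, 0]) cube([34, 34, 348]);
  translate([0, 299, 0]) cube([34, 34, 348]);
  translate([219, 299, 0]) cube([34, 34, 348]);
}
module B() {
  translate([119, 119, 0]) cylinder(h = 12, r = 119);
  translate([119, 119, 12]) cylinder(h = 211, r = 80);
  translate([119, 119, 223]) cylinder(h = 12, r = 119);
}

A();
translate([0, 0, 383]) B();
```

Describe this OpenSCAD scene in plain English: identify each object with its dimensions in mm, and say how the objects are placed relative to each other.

A is a simple wooden stool: a rectangular seat 253 mm (x) by 333 mm (y), 35 mm thick, top face at z = 383 mm, on four square legs, each 34×34 mm in cross-section. The legs rest on z = 0, each flush with a corner of the seat.

B is a spool: two coaxial disc flanges of radius 119 mm and thickness 12 mm, joined by a core cylinder of radius 80 mm and height 211 mm. The lower flange rests on z = 0 and the three cylinders share a vertical axis.

The spool is on top of the stool.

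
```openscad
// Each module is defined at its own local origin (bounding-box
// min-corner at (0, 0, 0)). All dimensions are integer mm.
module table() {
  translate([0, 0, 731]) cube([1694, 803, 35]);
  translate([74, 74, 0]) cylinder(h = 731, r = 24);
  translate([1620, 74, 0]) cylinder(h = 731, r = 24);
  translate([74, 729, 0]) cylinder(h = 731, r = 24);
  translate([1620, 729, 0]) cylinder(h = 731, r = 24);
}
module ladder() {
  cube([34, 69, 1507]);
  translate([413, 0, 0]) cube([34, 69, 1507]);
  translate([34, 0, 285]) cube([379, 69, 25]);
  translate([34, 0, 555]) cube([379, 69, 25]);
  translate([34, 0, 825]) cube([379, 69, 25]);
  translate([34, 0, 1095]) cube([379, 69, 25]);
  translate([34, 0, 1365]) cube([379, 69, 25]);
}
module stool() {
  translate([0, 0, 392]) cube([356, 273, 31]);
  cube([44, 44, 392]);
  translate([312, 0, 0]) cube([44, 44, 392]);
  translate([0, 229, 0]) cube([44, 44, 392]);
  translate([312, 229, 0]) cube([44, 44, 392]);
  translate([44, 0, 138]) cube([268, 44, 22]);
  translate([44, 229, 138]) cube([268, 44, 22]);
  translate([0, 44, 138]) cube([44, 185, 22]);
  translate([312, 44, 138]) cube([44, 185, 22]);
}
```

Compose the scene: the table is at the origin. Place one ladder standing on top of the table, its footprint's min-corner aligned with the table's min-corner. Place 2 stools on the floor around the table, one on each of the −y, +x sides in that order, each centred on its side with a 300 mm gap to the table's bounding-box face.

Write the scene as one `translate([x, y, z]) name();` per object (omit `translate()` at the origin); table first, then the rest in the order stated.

table();
translate([0, 0, 766]) ladder();
translate([669, -573, 0]) stool();
translate([1994, 265, 0]) stool();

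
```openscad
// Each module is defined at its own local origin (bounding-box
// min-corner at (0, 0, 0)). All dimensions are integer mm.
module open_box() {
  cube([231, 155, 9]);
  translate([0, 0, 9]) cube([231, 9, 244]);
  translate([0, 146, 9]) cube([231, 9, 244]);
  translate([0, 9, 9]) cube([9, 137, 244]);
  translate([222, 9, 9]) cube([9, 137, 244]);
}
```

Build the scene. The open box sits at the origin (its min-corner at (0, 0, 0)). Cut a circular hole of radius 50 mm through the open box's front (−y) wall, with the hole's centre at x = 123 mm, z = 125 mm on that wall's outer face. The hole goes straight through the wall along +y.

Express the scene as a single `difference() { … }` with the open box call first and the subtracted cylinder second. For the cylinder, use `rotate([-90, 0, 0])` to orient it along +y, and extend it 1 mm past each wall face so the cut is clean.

difference() {
  open_box();
  translate([123, -1, 125]) rotate([-90, 0, 0]) cylinder(h = 11, r = 50);
}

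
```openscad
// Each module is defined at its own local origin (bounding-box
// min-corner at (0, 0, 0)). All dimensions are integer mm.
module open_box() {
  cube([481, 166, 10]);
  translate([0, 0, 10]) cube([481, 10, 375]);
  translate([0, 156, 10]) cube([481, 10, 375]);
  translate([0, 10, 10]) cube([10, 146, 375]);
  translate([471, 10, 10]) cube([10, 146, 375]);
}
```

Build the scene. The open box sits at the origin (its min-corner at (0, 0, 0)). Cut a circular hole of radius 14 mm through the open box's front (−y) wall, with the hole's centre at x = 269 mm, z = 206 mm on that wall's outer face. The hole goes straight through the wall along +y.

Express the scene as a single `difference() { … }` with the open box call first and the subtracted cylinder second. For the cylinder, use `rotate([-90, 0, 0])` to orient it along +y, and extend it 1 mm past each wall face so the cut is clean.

difference() {
  open_box();
  translate([269, -1, 206]) rotate([-90, 0, 0]) cylinder(h = 12, r = 14);
}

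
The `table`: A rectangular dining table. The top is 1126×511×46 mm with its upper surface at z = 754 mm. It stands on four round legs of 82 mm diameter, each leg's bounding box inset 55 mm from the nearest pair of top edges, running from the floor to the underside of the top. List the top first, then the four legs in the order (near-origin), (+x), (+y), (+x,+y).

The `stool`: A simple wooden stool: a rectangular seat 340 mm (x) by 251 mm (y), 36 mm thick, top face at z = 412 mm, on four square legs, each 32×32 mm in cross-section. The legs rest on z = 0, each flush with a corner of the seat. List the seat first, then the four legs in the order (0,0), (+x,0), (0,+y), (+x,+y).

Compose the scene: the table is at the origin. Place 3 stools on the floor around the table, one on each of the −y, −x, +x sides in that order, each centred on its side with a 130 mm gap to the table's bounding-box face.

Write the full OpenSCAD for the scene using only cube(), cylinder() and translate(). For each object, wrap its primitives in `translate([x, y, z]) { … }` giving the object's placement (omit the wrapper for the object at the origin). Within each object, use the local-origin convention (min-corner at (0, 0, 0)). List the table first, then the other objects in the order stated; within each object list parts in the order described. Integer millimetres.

translate([0, 0, 708]) cube([1126, 511, 46]);
translate([96, 96, 0]) cylinder(h = 708, r = 41);
translate([1030, 96, 0]) cylinder(h = 708, r = 41);
translate([96, 415, 0]) cylinder(h = 708, r = 41);
translate([1030, 415, 0]) cylinder(h = 708, r = 41);
translate([393, -381, 0]) {
  translate([0, 0, 376]) cube([340, 251, 36]);
  cube([32, 32, 376]);
  translate([308, 0, 0]) cube([32, 32, 376]);
  translate([0, 219, 0]) cube([32, 32, 376]);
  translate([308, 219, 0]) cube([32, 32, 376]);
}
translate([-470, 130, 0]) {
  translate([0, 0, 376]) cube([340, 251, 36]);
  cube([32, 32, 376]);
  translate([308, 0, 0]) cube([32, 32, 376]);
  translate([0, 219, 0]) cube([32, 32, 376]);
  translate([308, 219, 0]) cube([32, 32, 376]);
}
translate([1256, 130, 0]) {
  translate([0, 0, 376]) cube([340, 251, 36]);
  cube([32, 32, 376]);
  translate([308, 0, 0]) cube([32, 32, 376]);
  translate([0, 219, 0]) cube([32, 32, 376]);
  translate([308, 219, 0]) cube([32, 32, 376]);
}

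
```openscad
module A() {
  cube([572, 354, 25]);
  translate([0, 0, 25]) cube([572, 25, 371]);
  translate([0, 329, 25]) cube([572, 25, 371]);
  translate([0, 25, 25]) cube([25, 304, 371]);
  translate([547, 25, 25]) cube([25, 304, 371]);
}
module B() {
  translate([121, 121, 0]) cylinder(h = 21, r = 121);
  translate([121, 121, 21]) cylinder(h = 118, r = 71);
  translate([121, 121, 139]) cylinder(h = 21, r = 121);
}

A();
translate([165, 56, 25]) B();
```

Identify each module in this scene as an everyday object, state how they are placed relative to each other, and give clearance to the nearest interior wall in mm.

Clearances: x = 140, y = 31; minimum 31 mm.

A is an open box. B is a spool. The spool sits inside the open box, centred. The clearance to the nearest interior wall is 31 mm.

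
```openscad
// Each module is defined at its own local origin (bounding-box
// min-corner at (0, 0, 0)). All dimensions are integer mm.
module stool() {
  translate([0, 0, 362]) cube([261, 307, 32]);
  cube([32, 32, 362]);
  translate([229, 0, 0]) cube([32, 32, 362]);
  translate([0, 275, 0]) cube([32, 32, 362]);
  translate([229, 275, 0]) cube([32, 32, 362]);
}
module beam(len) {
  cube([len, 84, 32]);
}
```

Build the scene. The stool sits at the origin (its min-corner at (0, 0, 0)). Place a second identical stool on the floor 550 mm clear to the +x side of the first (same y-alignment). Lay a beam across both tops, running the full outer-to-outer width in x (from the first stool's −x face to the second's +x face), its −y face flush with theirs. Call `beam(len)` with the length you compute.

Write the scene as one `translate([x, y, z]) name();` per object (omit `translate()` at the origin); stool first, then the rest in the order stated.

stool();
translate([811, 0, 0]) stool();
translate([0, 0, 394]) beam(1072);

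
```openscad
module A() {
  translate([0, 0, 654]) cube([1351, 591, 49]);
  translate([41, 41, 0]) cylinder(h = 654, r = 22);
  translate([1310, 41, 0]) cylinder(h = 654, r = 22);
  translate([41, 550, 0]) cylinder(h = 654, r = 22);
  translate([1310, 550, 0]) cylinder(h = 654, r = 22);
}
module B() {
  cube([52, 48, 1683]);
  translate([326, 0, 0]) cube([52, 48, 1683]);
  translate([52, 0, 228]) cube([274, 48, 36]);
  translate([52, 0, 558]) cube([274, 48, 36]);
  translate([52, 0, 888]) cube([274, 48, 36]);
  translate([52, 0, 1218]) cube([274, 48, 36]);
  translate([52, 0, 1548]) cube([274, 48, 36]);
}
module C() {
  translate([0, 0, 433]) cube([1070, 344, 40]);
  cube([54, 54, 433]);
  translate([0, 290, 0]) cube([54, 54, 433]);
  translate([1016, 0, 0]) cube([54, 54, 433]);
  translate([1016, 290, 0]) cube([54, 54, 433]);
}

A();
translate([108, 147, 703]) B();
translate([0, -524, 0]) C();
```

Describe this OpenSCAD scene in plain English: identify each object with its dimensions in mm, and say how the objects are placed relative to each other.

A is a rectangular dining table. The top is 1351×591×49 mm with its upper surface at z = 703 mm. It stands on four round legs of 44 mm diameter, each leg's bounding box inset 19 mm from the nearest pair of top edges, running from the floor to the underside of the top.

B is a wooden ladder with two side rails of 52×48 mm section and 1683 mm height, set 378 mm apart overall. Between them run 5 rectangular rungs (48 mm deep, 36 mm thick), front faces flush with the rails' −y face. The bottom of the first rung is 228 mm above the floor and each subsequent rung is 330 mm higher than the one below.

C is a long wooden bench with a 1070 mm (x) × 344 mm (y) seat, 40 mm thick, its top surface 473 mm above the floor. Four 54 mm square legs at the seat corners, flush with the edges, run from z = 0 to the seat underside.

The ladder is on top of the table. The bench is on the floor beside the table on its −y side.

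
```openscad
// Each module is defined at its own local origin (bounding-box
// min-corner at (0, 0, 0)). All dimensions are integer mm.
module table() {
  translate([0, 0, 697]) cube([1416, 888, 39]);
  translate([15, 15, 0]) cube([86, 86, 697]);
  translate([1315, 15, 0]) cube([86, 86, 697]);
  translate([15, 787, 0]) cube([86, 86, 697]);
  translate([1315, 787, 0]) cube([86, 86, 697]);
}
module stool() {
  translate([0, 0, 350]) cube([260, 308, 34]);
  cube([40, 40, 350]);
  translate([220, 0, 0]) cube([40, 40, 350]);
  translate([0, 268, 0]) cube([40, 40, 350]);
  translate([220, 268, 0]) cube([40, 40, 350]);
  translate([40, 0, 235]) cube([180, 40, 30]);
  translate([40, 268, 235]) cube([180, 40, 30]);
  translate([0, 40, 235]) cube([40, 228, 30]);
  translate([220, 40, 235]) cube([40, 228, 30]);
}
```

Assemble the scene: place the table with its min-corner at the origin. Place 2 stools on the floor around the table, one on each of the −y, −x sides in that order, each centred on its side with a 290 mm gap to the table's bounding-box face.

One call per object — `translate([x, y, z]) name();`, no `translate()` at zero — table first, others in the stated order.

table();
translate([578, -598, 0]) stool();
translate([-550, 290, 0]) stool();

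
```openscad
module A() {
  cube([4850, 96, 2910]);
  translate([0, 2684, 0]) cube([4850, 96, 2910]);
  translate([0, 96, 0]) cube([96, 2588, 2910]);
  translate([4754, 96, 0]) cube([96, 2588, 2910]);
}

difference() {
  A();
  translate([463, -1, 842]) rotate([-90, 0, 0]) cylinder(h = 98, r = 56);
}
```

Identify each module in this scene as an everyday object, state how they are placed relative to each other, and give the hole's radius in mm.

The subtracted cylinder has r = 56 mm.

A is a house frame. The house frame has a circular hole through its front wall. The hole's radius is 56 mm.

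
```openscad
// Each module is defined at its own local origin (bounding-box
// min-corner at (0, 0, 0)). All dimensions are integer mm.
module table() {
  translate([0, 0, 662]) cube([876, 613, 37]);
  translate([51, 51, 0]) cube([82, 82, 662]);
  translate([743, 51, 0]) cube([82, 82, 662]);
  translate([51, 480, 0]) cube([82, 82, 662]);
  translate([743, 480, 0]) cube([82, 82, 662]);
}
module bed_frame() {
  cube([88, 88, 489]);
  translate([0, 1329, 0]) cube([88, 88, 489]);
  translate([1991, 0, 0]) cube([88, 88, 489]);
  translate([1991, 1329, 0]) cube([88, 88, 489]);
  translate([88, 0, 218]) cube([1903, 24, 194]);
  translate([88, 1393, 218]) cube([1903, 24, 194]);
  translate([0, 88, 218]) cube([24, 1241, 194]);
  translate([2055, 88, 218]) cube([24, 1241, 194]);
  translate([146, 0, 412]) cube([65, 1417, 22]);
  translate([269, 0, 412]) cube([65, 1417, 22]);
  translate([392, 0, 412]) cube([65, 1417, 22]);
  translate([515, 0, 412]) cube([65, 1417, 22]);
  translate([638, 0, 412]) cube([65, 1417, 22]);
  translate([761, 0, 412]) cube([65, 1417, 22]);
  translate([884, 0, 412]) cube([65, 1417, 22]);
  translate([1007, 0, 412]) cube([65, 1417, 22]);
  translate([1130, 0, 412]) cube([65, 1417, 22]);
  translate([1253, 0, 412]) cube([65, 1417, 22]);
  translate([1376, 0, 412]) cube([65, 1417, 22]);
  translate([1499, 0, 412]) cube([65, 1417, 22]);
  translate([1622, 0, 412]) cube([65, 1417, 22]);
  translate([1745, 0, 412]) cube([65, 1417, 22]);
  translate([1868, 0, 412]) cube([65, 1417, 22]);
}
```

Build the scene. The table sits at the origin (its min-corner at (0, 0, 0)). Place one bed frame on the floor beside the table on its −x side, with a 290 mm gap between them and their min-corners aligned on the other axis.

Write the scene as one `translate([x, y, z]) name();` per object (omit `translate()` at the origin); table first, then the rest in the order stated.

table();
translate([-2369, 0, 0]) bed_frame();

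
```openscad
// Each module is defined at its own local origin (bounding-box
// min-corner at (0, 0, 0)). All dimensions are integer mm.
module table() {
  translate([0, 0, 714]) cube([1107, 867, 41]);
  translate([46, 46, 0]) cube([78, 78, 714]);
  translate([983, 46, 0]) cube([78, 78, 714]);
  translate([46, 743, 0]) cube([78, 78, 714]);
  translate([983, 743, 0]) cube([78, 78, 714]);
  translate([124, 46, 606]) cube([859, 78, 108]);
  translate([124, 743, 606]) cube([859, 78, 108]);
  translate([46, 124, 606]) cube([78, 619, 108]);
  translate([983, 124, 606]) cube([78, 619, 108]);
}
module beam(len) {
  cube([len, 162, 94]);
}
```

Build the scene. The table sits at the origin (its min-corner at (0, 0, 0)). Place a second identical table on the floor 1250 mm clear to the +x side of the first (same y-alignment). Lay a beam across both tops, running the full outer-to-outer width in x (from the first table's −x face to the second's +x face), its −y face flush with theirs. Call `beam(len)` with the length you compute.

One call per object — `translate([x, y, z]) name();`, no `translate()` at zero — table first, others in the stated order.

table();
translate([2357, 0, 0]) table();
translate([0, 0, 755]) beam(3464);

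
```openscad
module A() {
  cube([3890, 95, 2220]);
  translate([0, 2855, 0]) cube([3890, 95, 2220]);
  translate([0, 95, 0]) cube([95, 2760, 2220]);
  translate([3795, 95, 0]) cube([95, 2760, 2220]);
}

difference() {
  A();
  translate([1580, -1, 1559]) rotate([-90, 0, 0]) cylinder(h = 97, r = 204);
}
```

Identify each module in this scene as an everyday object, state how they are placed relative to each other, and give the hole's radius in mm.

The subtracted cylinder has r = 204 mm.

A is a house frame. The house frame has a circular hole through its front wall. The hole's radius is 204 mm.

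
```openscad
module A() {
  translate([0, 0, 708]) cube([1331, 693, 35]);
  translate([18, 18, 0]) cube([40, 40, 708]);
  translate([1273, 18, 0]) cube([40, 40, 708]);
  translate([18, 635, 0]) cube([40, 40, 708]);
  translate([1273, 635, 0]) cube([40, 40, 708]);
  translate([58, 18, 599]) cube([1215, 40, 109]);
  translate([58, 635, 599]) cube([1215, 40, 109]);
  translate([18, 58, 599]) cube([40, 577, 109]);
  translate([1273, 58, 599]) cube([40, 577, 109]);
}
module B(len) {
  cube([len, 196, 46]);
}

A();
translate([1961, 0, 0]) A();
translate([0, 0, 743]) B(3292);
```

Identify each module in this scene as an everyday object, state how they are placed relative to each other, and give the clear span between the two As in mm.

Second table starts at x = 1961; first ends at x = 1331; clear span = 1961 − 1331 = 630 mm.

A is a table. B is a beam. A beam spans the tops of two tables. The clear span between the two tables is 630 mm.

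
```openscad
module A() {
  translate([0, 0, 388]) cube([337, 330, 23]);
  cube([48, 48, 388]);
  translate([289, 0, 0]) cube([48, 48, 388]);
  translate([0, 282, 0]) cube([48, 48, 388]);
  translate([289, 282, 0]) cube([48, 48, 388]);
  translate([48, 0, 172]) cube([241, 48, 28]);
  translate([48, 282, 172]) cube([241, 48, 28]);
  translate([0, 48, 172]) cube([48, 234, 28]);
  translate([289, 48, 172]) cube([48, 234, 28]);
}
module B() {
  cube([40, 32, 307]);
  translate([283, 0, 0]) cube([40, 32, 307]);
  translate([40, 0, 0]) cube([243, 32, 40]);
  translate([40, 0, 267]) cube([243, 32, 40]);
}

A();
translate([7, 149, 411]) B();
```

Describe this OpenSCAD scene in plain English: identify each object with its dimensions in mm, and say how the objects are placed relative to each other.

A is a four-legged stool. The seat is 337×330 mm, 23 mm thick, top at z = 411 mm. It stands on four square legs, each 48×48 mm in cross-section, from z = 0 to the seat underside, each flush with a corner of the seat. Four stretchers, 48 mm wide and 28 mm tall, connect adjacent legs with their undersides at z = 172 mm, each running between the inner faces of the legs it joins and aligned with the legs' outer faces on the other axis.

B is a picture frame with a 243×227 mm rectangular opening (x by z) and a uniform 40 mm border on every side. Frame depth is 32 mm along y. It is built from two vertical stiles running the full outside height and two horizontal rails spanning the gap between the stiles.

The picture frame is on top of the stool, centred.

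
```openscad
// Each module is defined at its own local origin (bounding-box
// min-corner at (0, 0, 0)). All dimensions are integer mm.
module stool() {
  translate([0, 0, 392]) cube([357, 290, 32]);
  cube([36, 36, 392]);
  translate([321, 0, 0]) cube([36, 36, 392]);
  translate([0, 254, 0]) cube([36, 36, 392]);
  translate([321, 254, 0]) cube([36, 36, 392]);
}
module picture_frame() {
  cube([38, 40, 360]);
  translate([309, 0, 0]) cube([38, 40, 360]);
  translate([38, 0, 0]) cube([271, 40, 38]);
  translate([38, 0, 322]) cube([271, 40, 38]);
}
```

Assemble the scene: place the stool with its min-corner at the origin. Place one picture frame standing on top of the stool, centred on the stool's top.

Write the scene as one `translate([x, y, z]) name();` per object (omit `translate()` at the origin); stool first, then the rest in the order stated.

stool();
translate([5, 125, 424]) picture_frame();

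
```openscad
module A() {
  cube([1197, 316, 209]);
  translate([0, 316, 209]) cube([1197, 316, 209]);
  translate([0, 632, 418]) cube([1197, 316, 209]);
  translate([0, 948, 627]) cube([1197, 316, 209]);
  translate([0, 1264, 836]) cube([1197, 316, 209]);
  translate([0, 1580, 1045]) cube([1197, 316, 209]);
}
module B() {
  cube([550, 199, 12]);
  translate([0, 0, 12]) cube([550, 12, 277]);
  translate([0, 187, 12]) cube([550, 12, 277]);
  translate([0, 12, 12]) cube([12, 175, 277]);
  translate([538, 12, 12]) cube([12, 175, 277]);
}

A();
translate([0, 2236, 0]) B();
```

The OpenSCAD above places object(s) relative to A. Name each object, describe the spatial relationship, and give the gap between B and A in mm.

A is a staircase. B is an open box. The open box is on the floor beside the staircase on its +y side. The gap between the open box and the staircase is 340 mm.

The open box's nearest face is 340 mm from the staircase's +y face.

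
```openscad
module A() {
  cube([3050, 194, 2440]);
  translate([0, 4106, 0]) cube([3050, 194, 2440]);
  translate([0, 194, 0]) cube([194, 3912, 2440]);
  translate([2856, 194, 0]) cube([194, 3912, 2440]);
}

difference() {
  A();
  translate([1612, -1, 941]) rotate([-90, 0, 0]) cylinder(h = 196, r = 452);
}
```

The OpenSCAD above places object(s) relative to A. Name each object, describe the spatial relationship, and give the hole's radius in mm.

A is a house frame. The house frame has a circular hole through its front wall. The hole's radius is 452 mm.

The subtracted cylinder has r = 452 mm.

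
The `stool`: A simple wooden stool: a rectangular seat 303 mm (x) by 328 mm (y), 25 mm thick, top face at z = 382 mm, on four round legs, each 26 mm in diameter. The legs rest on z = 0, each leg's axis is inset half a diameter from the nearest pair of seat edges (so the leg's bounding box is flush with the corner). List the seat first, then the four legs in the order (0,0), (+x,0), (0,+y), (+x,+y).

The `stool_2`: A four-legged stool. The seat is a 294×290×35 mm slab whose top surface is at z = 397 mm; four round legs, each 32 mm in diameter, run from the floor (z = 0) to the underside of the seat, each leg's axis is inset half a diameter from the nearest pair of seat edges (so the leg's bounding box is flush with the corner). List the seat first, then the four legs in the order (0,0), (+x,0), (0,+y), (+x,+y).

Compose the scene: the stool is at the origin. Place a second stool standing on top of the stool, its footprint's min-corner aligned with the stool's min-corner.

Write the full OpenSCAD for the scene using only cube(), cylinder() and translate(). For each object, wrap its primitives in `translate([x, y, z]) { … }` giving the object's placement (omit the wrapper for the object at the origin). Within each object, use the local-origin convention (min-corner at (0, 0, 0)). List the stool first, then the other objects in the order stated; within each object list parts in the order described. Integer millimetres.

translate([0, 0, 357]) cube([303, 328, 25]);
translate([13, 13, 0]) cylinder(h = 357, r = 13);
translate([290, 13, 0]) cylinder(h = 357, r = 13);
translate([13, 315, 0]) cylinder(h = 357, r = 13);
translate([290, 315, 0]) cylinder(h = 357, r = 13);
translate([0, 0, 382]) {
  translate([0, 0, 362]) cube([294, 290, 35]);
  translate([16, 16, 0]) cylinder(h = 362, r = 16);
  translate([278, 16, 0]) cylinder(h = 362, r = 16);
  translate([16, 274, 0]) cylinder(h = 362, r = 16);
  translate([278, 274, 0]) cylinder(h = 362, r = 16);
}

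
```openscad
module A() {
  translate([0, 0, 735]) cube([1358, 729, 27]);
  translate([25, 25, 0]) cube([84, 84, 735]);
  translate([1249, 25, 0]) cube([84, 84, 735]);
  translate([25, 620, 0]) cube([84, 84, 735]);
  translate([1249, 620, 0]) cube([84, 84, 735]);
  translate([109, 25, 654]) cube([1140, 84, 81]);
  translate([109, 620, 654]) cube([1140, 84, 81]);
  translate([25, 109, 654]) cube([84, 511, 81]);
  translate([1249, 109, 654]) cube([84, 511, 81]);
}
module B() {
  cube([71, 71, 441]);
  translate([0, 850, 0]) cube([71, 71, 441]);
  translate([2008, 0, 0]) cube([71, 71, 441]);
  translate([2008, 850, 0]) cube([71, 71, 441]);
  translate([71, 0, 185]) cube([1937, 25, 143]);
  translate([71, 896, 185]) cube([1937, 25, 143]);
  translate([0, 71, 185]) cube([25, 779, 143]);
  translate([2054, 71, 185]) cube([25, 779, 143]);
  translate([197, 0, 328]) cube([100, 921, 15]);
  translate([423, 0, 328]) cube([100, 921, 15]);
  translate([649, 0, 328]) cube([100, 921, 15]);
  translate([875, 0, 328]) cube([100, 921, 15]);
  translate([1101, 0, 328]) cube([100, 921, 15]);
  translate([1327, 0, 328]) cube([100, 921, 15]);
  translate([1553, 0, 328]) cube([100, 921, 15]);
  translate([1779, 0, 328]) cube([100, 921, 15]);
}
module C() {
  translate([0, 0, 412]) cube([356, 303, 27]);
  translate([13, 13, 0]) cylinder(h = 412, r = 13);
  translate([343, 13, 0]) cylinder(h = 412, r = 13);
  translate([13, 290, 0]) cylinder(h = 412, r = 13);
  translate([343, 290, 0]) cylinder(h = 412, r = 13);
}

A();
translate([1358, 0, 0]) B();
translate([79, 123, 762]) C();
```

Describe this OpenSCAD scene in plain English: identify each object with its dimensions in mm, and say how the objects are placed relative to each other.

A is a rectangular dining table. The top is 1358×729×27 mm with its upper surface at z = 762 mm. It stands on four 84×84 mm square legs, each inset 25 mm from the nearest pair of top edges, running from the floor to the underside of the top. Four apron rails, 84 mm thick and 81 mm tall, run between adjacent legs with their top edges flush with the underside of the top and their outer faces flush with the legs' outer faces.

B is a bed frame 2079 mm long (x) by 921 mm wide (y). Four 71×71 mm corner posts, 441 mm tall, at the corners of the footprint. Four rails of 25 mm thickness and 143 mm height run between adjacent posts with their undersides at z = 185 mm, their outer faces flush with the outside of the frame (the two x-running rails run between the posts' inner faces; the two y-running rails run between the posts' inner faces). 8 slats, each 100 mm wide (x) and 15 mm thick, lie across the top of the two x-running rails, running the full 921 mm width of the frame in y; the slats are evenly spaced along x between the inner faces of the end posts with equal gaps (rounded down to the nearest mm) at the −x end and between each pair — any rounding remainder accumulates at the +x end.

C is a four-legged stool. The seat is 356×303 mm, 27 mm thick, top at z = 439 mm. It stands on four round legs, each 26 mm in diameter, from z = 0 to the seat underside, each leg's axis is inset half a diameter from the nearest pair of seat edges (so the leg's bounding box is flush with the corner).

The bed frame is against the table's +x side, with their −y faces flush. The stool is on top of the table.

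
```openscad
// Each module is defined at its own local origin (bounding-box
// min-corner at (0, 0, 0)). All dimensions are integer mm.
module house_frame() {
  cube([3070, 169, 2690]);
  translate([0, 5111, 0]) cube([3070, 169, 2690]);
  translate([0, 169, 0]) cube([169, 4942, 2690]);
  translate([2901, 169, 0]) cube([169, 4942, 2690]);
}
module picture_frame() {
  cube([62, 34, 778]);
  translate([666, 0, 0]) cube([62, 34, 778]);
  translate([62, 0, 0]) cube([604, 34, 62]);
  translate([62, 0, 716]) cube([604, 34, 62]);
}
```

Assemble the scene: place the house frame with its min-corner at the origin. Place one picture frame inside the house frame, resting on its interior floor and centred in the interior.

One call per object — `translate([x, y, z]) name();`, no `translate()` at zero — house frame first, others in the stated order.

house_frame();
translate([1171, 2623, 0]) picture_frame();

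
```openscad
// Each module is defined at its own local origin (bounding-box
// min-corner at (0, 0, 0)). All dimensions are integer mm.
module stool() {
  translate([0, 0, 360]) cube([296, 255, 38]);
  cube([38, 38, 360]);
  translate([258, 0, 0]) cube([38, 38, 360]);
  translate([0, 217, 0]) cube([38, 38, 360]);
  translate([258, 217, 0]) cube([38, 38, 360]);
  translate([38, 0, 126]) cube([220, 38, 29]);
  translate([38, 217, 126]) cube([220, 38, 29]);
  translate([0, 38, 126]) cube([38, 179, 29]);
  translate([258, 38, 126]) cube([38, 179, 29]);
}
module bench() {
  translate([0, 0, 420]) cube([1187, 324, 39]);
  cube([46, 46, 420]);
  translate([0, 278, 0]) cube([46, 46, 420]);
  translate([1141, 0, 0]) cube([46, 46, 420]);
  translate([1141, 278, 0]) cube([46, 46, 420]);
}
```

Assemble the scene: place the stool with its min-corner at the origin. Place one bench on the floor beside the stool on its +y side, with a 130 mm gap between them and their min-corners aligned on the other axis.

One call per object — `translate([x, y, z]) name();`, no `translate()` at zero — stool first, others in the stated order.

stool();
translate([0, 385, 0]) bench();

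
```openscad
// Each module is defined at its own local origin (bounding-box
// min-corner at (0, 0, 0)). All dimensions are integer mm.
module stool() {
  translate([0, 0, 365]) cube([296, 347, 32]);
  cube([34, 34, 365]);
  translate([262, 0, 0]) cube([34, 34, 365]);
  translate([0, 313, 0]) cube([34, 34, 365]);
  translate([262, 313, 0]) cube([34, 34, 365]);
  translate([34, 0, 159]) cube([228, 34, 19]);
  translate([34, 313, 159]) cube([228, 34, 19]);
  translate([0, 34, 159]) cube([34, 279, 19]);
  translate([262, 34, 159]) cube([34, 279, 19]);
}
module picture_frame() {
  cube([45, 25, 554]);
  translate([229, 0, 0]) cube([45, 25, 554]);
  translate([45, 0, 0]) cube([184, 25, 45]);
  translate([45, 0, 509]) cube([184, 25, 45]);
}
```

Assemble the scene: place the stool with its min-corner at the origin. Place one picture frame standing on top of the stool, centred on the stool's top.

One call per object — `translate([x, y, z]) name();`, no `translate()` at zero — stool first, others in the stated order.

stool();
translate([11, 161, 397]) picture_frame();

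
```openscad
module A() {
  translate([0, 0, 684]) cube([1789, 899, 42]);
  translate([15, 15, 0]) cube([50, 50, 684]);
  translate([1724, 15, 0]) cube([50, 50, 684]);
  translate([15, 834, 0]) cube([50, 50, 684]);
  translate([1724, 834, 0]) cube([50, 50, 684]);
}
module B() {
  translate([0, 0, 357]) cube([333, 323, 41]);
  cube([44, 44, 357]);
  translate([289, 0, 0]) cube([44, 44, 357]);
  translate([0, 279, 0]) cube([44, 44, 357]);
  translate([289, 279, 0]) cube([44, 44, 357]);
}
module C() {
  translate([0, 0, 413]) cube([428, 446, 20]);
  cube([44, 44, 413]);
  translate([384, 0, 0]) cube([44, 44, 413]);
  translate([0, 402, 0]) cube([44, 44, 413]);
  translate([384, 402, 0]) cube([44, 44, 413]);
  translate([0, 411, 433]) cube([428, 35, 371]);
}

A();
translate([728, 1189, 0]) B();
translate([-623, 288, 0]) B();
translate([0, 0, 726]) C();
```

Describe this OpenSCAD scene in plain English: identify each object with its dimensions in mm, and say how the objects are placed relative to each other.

A is a rectangular dining table. The top is 1789×899×42 mm with its upper surface at z = 726 mm. It stands on four 50×50 mm square legs, each inset 15 mm from the nearest pair of top edges, running from the floor to the underside of the top.

B is a four-legged stool. The seat is 333×323 mm, 41 mm thick, top at z = 398 mm. It stands on four square legs, each 44×44 mm in cross-section, from z = 0 to the seat underside, each flush with a corner of the seat.

C is a chair. The seat is a 428×446×20 mm slab with its top at z = 433 mm, on four 44×44 mm corner legs (flush with the seat edges, standing on z = 0). A flat backrest 35 mm thick, 371 mm tall, spans the full seat width and rises from the seat top along its +y edge, rear face flush with the rear of the seat.

Two stools sit around the table at the +y, −x sides. The chair is on top of the table.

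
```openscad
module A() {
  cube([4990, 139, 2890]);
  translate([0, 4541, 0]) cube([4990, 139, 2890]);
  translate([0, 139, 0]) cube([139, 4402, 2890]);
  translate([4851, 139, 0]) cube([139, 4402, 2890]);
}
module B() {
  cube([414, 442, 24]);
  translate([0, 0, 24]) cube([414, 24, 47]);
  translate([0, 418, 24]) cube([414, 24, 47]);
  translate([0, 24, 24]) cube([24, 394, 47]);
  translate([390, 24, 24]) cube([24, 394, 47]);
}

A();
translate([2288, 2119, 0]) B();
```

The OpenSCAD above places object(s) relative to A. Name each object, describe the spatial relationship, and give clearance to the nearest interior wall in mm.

Clearances: x = 2149, y = 1980; minimum 1980 mm.

A is a house frame. B is an open box. The open box sits inside the house frame, centred. The clearance to the nearest interior wall is 1980 mm.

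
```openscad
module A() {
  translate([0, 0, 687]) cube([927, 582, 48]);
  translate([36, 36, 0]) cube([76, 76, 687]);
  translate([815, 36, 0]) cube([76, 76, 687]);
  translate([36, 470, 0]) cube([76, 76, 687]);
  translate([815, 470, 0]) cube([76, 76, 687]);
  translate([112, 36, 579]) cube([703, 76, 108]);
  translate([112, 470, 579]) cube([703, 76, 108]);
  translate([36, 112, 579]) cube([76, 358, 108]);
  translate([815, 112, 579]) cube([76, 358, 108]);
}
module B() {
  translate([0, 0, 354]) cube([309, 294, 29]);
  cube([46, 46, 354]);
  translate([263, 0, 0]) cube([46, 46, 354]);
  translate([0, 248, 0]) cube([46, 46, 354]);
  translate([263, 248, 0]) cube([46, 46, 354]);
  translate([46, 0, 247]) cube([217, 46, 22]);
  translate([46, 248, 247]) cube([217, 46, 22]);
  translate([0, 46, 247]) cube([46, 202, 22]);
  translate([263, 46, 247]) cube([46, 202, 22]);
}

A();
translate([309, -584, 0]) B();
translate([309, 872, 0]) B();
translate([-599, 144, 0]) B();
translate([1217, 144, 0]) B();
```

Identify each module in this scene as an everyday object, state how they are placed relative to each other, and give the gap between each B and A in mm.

Each stool's nearest face is 290 mm from the table's bounding box.

A is a table. B is a stool. Four stools sit around the table at the −y, +y, −x, +x sides. The gap between each stool and the table is 290 mm.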